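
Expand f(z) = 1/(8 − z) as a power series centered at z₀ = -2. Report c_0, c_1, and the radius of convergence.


Let w = z − z₀, so z = z₀ + w.
Then 8 − z = 8 − (z₀ + w) = (8 − z₀) − w = 10 − w.
f(z) = 1/(10 − w) = (1/(10)) · 1/(1 − w/(10)) = Σ_{n≥0} w^n / (10)^(n+1).
So c_n = 1/(10)^(n+1):
  c_0 = 1/(10)^1 = 1/10.
  c_1 = 1/(10)^2 = 1/100.
The series is valid for |w/d| < 1, i.e. |z − z₀| < |d|.
Radius of convergence: R = |8 − z₀| = |10| = 10 (distance from z₀ to the singularity z = 8).

c_0 = 1/10, c_1 = 1/100; R = 10.


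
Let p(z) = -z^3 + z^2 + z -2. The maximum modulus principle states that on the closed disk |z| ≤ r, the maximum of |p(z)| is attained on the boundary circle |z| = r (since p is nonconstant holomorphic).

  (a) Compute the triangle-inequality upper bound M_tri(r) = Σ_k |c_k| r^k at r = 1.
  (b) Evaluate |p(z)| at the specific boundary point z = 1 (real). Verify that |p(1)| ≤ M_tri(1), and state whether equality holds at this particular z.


Coefficients: c_0 = -2, c_1 = 1, c_2 = 1, c_3 = -1. Radius r = 1.
Part (a). Triangle bound: M_tri(r) = Σ_k |c_k| r^k
  = |-2|·1^0 + |1|·1^1 + |1|·1^2 + |-1|·1^3
  = 2 + 1 + 1 + 1 = 5.
This bounds M(r) := max_{|z|=r} |p(z)| from above; equality holds iff all terms c_k z^k can be made to align in phase at a single z on |z|=r.
Part (b). At z = 1 (real, on the circle |z| = r):
  p(1) = (-2)·1^0 + (1)·1^1 + (1)·1^2 + (-1)·1^3 = -1.
  |p(1)| = 1.
Check: |p(1)| = 1 ≤ 5 = M_tri(1). ✓ Equality does not hold at z = 1 (the coefficients have mixed signs, so the terms do not all align in phase there).

M_tri(1) = 5; |p(1)| = 1; equality at z=1: no.


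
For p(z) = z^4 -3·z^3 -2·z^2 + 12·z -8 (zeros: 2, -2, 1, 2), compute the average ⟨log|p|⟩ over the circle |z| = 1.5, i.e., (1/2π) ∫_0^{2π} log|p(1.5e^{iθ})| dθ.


Zeros: -2, 1, 2, 2; r = 1.5.
Inside |z| < r: 1. Outside (|z| ≥ r): -2, 2, 2.
p(0) = -8, so log|p(0)| = log(8) = 2.0794.
Apply Jensen: I(r) = log|p(0)| + Σ_k log(r/|z_k|), summed over zeros inside |z| < r.
  log(r/|z_k|) for z_k = 1: log(1.5/1) = 0.4055
  Outside zeros (-2, 2, 2) contribute nothing to the Jensen sum.
Sum over inside zeros: 0.4055.
I(r) = log|p(0)| + (inside sum) = 2.0794 + 0.4055 = 2.4849.
Note: since some zeros are outside |z| ≤ r, the simplified n·log(r) form does NOT apply — only the inside zeros contribute.

I(r) ≈ 2.4849.


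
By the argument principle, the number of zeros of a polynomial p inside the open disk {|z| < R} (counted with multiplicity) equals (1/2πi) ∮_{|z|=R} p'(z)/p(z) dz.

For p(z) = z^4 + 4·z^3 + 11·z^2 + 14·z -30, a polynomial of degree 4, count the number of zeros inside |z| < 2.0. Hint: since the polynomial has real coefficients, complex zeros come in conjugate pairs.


The zeros of p are: 1, (-1 + 3i), (-1 - 3i), -3.
Their magnitudes are: 1, 3.162, 3.162, 3.
Zeros with |z| < R = 2.0: 1.
Count = 1.
By the argument principle, (1/2πi) ∮_{|z|=R} p'(z)/p(z) dz equals exactly this count.

Number of zeros inside |z| < 2.0: 1.


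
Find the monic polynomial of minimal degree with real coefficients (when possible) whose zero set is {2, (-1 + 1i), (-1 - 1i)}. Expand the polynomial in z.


The polynomial is p(z) = ∏_{α ∈ S} (z − α), where S = {2, (-1 + 1i), (-1 - 1i)}.
Expanding the product yields: p(z) = z^3 -2·z -4.
Note conjugate pairs combine to real quadratics: (z − (-1+1i))(z − (-1−1i)) = z² + 2z + 2.
The resulting polynomial has degree 3 and real coefficients as required.

p(z) = z^3 -2·z -4.


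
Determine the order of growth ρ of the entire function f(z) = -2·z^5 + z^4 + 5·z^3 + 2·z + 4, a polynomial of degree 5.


|f(z)| ≤ Σ|c_k|·r^k = O(r^5) as r → ∞. Polynomial growth is O(e^{r^ε}) for every ε > 0 (since r^5/e^{r^ε} → 0), so ρ ≤ ε for all ε > 0, i.e. ρ = 0. Every nonconstant polynomial has order 0.
Therefore ρ = 0.

Order ρ = 0.


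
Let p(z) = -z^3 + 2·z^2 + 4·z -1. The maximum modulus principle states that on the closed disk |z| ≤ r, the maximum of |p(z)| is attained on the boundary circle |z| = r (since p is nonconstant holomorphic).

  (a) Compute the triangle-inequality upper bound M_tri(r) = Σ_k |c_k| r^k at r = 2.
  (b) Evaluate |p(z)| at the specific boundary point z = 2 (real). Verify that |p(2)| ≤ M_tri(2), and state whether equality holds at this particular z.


Coefficients: c_0 = -1, c_1 = 4, c_2 = 2, c_3 = -1. Radius r = 2.
Part (a). Triangle bound: M_tri(r) = Σ_k |c_k| r^k
  = |-1|·2^0 + |4|·2^1 + |2|·2^2 + |-1|·2^3
  = 1 + 8 + 8 + 8 = 25.
This bounds M(r) := max_{|z|=r} |p(z)| from above; equality holds iff all terms c_k z^k can be made to align in phase at a single z on |z|=r.
Part (b). At z = 2 (real, on the circle |z| = r):
  p(2) = (-1)·2^0 + (4)·2^1 + (2)·2^2 + (-1)·2^3 = 7.
  |p(2)| = 7.
Check: |p(2)| = 7 ≤ 25 = M_tri(2). ✓ Equality does not hold at z = 2 (the coefficients have mixed signs, so the terms do not all align in phase there).

M_tri(2) = 25; |p(2)| = 7; equality at z=2: no.


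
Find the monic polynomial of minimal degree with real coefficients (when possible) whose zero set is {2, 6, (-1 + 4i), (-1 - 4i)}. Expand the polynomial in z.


The polynomial is p(z) = ∏_{α ∈ S} (z − α), where S = {2, 6, (-1 + 4i), (-1 - 4i)}.
Expanding the product yields: p(z) = z^4 -6·z^3 + 13·z^2 -112·z + 204.
Note conjugate pairs combine to real quadratics: (z − (-1+4i))(z − (-1−4i)) = z² + 2z + 17.
The resulting polynomial has degree 4 and real coefficients as required.

p(z) = z^4 -6·z^3 + 13·z^2 -112·z + 204.


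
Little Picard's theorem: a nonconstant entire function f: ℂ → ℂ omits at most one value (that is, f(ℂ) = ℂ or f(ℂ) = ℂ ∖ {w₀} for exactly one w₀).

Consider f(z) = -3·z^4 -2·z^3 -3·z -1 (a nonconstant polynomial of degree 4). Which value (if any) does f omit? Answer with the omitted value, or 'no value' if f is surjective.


Little Picard bounds the complement of f(ℂ) to at most one point.
For every w ∈ ℂ, the equation p(z) − w = 0 is a nonconstant polynomial in z and hence has at least one root by the fundamental theorem of algebra. So p is surjective onto ℂ, omitting no value.

Omitted value: no value.


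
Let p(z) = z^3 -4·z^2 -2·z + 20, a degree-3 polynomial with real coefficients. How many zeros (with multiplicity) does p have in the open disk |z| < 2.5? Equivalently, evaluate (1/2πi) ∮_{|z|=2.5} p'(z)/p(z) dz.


The zeros of p are: (3 + 1i), (3 - 1i), -2.
Their magnitudes are: 3.162, 3.162, 2.
Zeros with |z| < R = 2.5: -2.
Count = 1.
By the argument principle, (1/2πi) ∮_{|z|=R} p'(z)/p(z) dz equals exactly this count.

Number of zeros inside |z| < 2.5: 1.


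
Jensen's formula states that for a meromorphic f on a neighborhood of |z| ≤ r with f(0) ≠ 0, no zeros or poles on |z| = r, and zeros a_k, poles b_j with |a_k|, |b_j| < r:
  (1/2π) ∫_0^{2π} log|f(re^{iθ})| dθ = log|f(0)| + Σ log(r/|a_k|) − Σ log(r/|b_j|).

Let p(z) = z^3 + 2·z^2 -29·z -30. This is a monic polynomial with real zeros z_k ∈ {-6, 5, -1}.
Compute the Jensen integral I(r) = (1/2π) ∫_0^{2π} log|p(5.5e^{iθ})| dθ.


Zeros: -6, -1, 5; r = 5.5.
Inside |z| < r: -1, 5. Outside (|z| ≥ r): -6.
p(0) = -30, so log|p(0)| = log(30) = 3.4012.
Apply Jensen: I(r) = log|p(0)| + Σ_k log(r/|z_k|), summed over zeros inside |z| < r.
  log(r/|z_k|) for z_k = 5: log(5.5/5) = 0.0953
  log(r/|z_k|) for z_k = -1: log(5.5/1) = 1.7047
  Outside zeros (-6) contribute nothing to the Jensen sum.
Sum over inside zeros: 1.8001.
I(r) = log|p(0)| + (inside sum) = 3.4012 + 1.8001 = 5.2013.
Note: since some zeros are outside |z| ≤ r, the simplified n·log(r) form does NOT apply — only the inside zeros contribute.

I(r) ≈ 5.2013.


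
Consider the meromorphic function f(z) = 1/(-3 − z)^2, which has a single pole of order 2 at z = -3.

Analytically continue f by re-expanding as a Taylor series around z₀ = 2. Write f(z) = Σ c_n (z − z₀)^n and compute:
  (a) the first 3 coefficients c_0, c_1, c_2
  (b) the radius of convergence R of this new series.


Let w = z − z₀, so z = z₀ + w.
Then -3 − z = -3 − (z₀ + w) = (-3 − z₀) − w = -5 − w.
f(z) = 1/(-5 − w)^2 = (1/(-5)^2) · (1 − w/(-5))^{−2}.
By the binomial series (1−u)^{−2} = Σ_{n≥0} C(n+1, 1) u^n for |u|<1, with u = w/(-5):
  c_n = C(n+1, 1) / (-5)^(n+2).
  c_0 = 1/(-5)^2 = 1/25.
  c_1 = 2/(-5)^3 = -2/125.
  c_2 = 3/(-5)^4 = 3/625.
The series is valid for |w/d| < 1, i.e. |z − z₀| < |d|.
Radius of convergence: R = |-3 − z₀| = |-5| = 5 (distance from z₀ to the singularity z = -3).

c_0 = 1/25, c_1 = -2/125, c_2 = 3/625; R = 5.


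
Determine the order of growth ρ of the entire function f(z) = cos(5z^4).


Write cos(w) = (e^{iw} ± e^{−iw})/(2 or 2i), so |cos(w)| ≤ e^{|w|}. With w = 5z^4, |w| ≤ 5r^4 + 0 on |z|=r, giving M(r) ≤ e^{5r^4 + 0} and ρ ≤ 4. For the lower bound, choose z on |z|=r with 5z^4 purely imaginary of modulus 5r^4; then |cos(5z^4)| grows like e^{5r^4}/2, so ρ ≥ 4. Hence ρ = 4.
Therefore ρ = 4.

Order ρ = 4.


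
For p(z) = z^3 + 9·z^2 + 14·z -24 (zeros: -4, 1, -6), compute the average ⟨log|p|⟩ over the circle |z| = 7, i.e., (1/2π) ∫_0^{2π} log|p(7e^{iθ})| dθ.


Zeros: -6, -4, 1; r = 7.
Inside |z| < r: -6, -4, 1. Outside (|z| ≥ r): ∅.
p(0) = -24, so log|p(0)| = log(24) = 3.1781.
Apply Jensen: I(r) = log|p(0)| + Σ_k log(r/|z_k|), summed over zeros inside |z| < r.
  log(r/|z_k|) for z_k = -4: log(7/4) = 0.5596
  log(r/|z_k|) for z_k = 1: log(7/1) = 1.9459
  log(r/|z_k|) for z_k = -6: log(7/6) = 0.1542
Sum over inside zeros: 2.6597.
I(r) = log|p(0)| + (inside sum) = 3.1781 + 2.6597 = 5.8377.
Closed form (all zeros inside, monic): I(r) = n·log(r) = 3·log(7) = 5.8377. ✓

I(r) ≈ 5.8377.


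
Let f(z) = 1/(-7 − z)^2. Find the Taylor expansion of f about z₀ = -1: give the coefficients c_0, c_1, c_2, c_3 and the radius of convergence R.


Let w = z − z₀, so z = z₀ + w.
Then -7 − z = -7 − (z₀ + w) = (-7 − z₀) − w = -6 − w.
f(z) = 1/(-6 − w)^2 = (1/(-6)^2) · (1 − w/(-6))^{−2}.
By the binomial series (1−u)^{−2} = Σ_{n≥0} C(n+1, 1) u^n for |u|<1, with u = w/(-6):
  c_n = C(n+1, 1) / (-6)^(n+2).
  c_0 = 1/(-6)^2 = 1/36.
  c_1 = 2/(-6)^3 = -1/108.
  c_2 = 3/(-6)^4 = 1/432.
  c_3 = 4/(-6)^5 = -1/1944.
The series is valid for |w/d| < 1, i.e. |z − z₀| < |d|.
Radius of convergence: R = |-7 − z₀| = |-6| = 6 (distance from z₀ to the singularity z = -7).

c_0 = 1/36, c_1 = -1/108, c_2 = 1/432, c_3 = -1/1944; R = 6.


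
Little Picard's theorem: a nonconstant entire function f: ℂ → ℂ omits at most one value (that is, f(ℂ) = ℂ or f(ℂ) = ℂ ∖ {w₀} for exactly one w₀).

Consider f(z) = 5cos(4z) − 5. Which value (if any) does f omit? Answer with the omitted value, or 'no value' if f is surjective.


Little Picard bounds the complement of f(ℂ) to at most one point.
cos is entire and surjective onto ℂ: for every w ∈ ℂ, cos(ζ) = w has a solution ζ ∈ ℂ (e.g., via the complex inverse arccos). With ζ = 4z this gives z = ζ/(4). Then 5·cos(4z) takes every value in 5·ℂ = ℂ, and adding -5 is a bijection of ℂ. So f is surjective and omits no value. (Note: only on the real line is cos bounded by [−1, 1].)

Omitted value: no value.


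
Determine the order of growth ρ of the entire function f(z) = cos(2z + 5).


cos(w) is a linear combination of e^{iw} and e^{−iw} (or e^w, e^{−w} in the hyperbolic case), so |cos(w)| ≤ e^{|w|}. With w = 2z + 5, |w| ≤ 2|z| + 5 = 2r + 5 on |z| = r, giving M(r) ≤ e^{2r + 5}, so ρ ≤ 1. On a suitable ray (z = it for sin/cos; z = t for sinh/cosh, t real → ∞), |cos(2z + 5)| grows like e^{2|t|}/2, so ρ ≥ 1. Hence ρ = 1.
Therefore ρ = 1.

Order ρ = 1.


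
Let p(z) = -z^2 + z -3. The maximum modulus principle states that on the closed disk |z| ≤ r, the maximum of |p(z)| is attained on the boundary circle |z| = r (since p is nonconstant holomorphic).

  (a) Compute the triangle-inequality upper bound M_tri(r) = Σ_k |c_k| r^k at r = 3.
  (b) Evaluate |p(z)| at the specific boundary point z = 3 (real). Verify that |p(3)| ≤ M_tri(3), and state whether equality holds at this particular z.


Coefficients: c_0 = -3, c_1 = 1, c_2 = -1. Radius r = 3.
Part (a). Triangle bound: M_tri(r) = Σ_k |c_k| r^k
  = |-3|·3^0 + |1|·3^1 + |-1|·3^2
  = 3 + 3 + 9 = 15.
This bounds M(r) := max_{|z|=r} |p(z)| from above; equality holds iff all terms c_k z^k can be made to align in phase at a single z on |z|=r.
Part (b). At z = 3 (real, on the circle |z| = r):
  p(3) = (-3)·3^0 + (1)·3^1 + (-1)·3^2 = -9.
  |p(3)| = 9.
Check: |p(3)| = 9 ≤ 15 = M_tri(3). ✓ Equality does not hold at z = 3 (the coefficients have mixed signs, so the terms do not all align in phase there).

M_tri(3) = 15; |p(3)| = 9; equality at z=3: no.


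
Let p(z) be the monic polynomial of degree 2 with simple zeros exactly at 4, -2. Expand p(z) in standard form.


The polynomial is p(z) = ∏_{α ∈ S} (z − α), where S = {4, -2}.
Expanding the product yields: p(z) = z^2 -2·z -8.
The resulting polynomial has degree 2 and real coefficients as required.

p(z) = z^2 -2·z -8.


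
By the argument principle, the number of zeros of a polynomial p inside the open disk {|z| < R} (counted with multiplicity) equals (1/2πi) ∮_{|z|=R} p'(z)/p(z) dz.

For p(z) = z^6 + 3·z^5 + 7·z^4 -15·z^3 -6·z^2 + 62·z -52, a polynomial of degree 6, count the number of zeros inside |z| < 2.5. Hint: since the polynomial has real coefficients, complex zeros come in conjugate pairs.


The zeros of p are: (-2 + 3i), (-2 - 3i), 1, -2, (1 + 1i), (1 - 1i).
Their magnitudes are: 3.606, 3.606, 1, 2, 1.414, 1.414.
Zeros with |z| < R = 2.5: 1, -2, (1 + 1i), (1 - 1i).
Count = 4.
By the argument principle, (1/2πi) ∮_{|z|=R} p'(z)/p(z) dz equals exactly this count.

Number of zeros inside |z| < 2.5: 4.


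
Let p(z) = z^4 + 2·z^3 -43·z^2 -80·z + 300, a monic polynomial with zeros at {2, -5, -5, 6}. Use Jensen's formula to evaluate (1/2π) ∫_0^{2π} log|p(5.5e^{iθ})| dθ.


Zeros: -5, -5, 2, 6; r = 5.5.
Inside |z| < r: -5, -5, 2. Outside (|z| ≥ r): 6.
p(0) = 300, so log|p(0)| = log(300) = 5.7038.
Apply Jensen: I(r) = log|p(0)| + Σ_k log(r/|z_k|), summed over zeros inside |z| < r.
  log(r/|z_k|) for z_k = 2: log(5.5/2) = 1.0116
  log(r/|z_k|) for z_k = -5: log(5.5/5) = 0.0953
  log(r/|z_k|) for z_k = -5: log(5.5/5) = 0.0953
  Outside zeros (6) contribute nothing to the Jensen sum.
Sum over inside zeros: 1.2022.
I(r) = log|p(0)| + (inside sum) = 5.7038 + 1.2022 = 6.9060.
Note: since some zeros are outside |z| ≤ r, the simplified n·log(r) form does NOT apply — only the inside zeros contribute.

I(r) ≈ 6.9060.


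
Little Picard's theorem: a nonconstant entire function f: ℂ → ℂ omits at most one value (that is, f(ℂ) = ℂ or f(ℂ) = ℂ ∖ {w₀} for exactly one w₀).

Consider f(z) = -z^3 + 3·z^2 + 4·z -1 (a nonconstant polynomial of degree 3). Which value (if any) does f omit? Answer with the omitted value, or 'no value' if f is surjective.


Little Picard bounds the complement of f(ℂ) to at most one point.
For every w ∈ ℂ, the equation p(z) − w = 0 is a nonconstant polynomial in z and hence has at least one root by the fundamental theorem of algebra. So p is surjective onto ℂ, omitting no value.

Omitted value: no value.


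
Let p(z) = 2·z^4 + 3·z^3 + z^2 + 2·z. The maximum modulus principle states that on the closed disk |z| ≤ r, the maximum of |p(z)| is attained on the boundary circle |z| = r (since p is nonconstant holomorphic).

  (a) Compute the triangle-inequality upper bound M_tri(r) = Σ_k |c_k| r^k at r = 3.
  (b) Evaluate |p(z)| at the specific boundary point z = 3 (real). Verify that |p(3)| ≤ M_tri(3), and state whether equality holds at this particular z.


Coefficients: c_0 = 0, c_1 = 2, c_2 = 1, c_3 = 3, c_4 = 2. Radius r = 3.
Part (a). Triangle bound: M_tri(r) = Σ_k |c_k| r^k
  = |0|·3^0 + |2|·3^1 + |1|·3^2 + |3|·3^3 + |2|·3^4
  = 0 + 6 + 9 + 81 + 162 = 258.
This bounds M(r) := max_{|z|=r} |p(z)| from above; equality holds iff all terms c_k z^k can be made to align in phase at a single z on |z|=r.
Part (b). At z = 3 (real, on the circle |z| = r):
  p(3) = (0)·3^0 + (2)·3^1 + (1)·3^2 + (3)·3^3 + (2)·3^4 = 258.
  |p(3)| = 258.
Since all nonzero coefficients share the same sign, |p(3)| = 258 = M_tri(3); the triangle bound is attained at z = 3, so in fact M(r) = 258.

M_tri(3) = 258; |p(3)| = 258; equality at z=3: yes.


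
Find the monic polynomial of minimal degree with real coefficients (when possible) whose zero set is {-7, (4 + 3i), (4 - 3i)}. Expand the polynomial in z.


The polynomial is p(z) = ∏_{α ∈ S} (z − α), where S = {-7, (4 + 3i), (4 - 3i)}.
Expanding the product yields: p(z) = z^3 -z^2 -31·z + 175.
Note conjugate pairs combine to real quadratics: (z − (4+3i))(z − (4−3i)) = z² − 8z + 25.
The resulting polynomial has degree 3 and real coefficients as required.

p(z) = z^3 -z^2 -31·z + 175.


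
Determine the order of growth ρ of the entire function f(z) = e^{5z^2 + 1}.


|e^{5z^2 + 1}| = e^{Re(5·z^2) + 1} ≤ e^{5|z|^2 + 1} = e^{5r^2 + 1} on |z| = r, so ρ ≤ 2. Choosing z on |z|=r so that 5·z^2 is real positive (always possible by picking arg z appropriately) gives |f(z)| = e^{5r^2 + 1}, matching the bound. The additive constant 1 does not affect log log M(r) ~ 2·log r. Hence ρ = 2.
Therefore ρ = 2.

Order ρ = 2.


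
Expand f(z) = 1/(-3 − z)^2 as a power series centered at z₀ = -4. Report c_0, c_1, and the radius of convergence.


Let w = z − z₀, so z = z₀ + w.
Then -3 − z = -3 − (z₀ + w) = (-3 − z₀) − w = 1 − w.
f(z) = 1/(1 − w)^2 = (1/(1)^2) · (1 − w/(1))^{−2}.
By the binomial series (1−u)^{−2} = Σ_{n≥0} C(n+1, 1) u^n for |u|<1, with u = w/(1):
  c_n = C(n+1, 1) / (1)^(n+2).
  c_0 = 1/(1)^2 = 1.
  c_1 = 2/(1)^3 = 2.
The series is valid for |w/d| < 1, i.e. |z − z₀| < |d|.
Radius of convergence: R = |-3 − z₀| = |1| = 1 (distance from z₀ to the singularity z = -3).

c_0 = 1, c_1 = 2; R = 1.


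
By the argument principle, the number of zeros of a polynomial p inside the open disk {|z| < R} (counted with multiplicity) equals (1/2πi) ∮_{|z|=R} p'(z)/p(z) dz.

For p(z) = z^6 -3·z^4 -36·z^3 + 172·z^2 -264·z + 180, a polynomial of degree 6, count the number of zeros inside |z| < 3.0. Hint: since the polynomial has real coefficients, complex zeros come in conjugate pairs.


The zeros of p are: (1 + 1i), (1 - 1i), (-3 + 3i), (-3 - 3i), (2 + 1i), (2 - 1i).
Their magnitudes are: 1.414, 1.414, 4.243, 4.243, 2.236, 2.236.
Zeros with |z| < R = 3.0: (1 + 1i), (1 - 1i), (2 + 1i), (2 - 1i).
Count = 4.
By the argument principle, (1/2πi) ∮_{|z|=R} p'(z)/p(z) dz equals exactly this count.

Number of zeros inside |z| < 3.0: 4.


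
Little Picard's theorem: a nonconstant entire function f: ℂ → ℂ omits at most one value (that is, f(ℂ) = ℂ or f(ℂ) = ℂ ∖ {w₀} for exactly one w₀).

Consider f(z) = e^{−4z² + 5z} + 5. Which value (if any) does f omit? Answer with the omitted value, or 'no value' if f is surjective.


Little Picard bounds the complement of f(ℂ) to at most one point.
The exponent g(z) = −4z² + 5z is a nonconstant polynomial, hence surjective onto ℂ. So e^{g(z)} takes every value in {e^w : w ∈ ℂ} = ℂ ∖ {0}. Adding 5 shifts the range to ℂ ∖ {5}. f omits exactly 5.

Omitted value: 5.


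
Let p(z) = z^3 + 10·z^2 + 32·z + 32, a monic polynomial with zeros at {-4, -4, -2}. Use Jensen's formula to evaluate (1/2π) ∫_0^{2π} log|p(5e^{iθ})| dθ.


Zeros: -4, -4, -2; r = 5.
Inside |z| < r: -4, -4, -2. Outside (|z| ≥ r): ∅.
p(0) = 32, so log|p(0)| = log(32) = 3.4657.
Apply Jensen: I(r) = log|p(0)| + Σ_k log(r/|z_k|), summed over zeros inside |z| < r.
  log(r/|z_k|) for z_k = -4: log(5/4) = 0.2231
  log(r/|z_k|) for z_k = -4: log(5/4) = 0.2231
  log(r/|z_k|) for z_k = -2: log(5/2) = 0.9163
Sum over inside zeros: 1.3626.
I(r) = log|p(0)| + (inside sum) = 3.4657 + 1.3626 = 4.8283.
Closed form (all zeros inside, monic): I(r) = n·log(r) = 3·log(5) = 4.8283. ✓

I(r) ≈ 4.8283.


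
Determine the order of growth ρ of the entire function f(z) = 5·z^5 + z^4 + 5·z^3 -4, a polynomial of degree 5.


|f(z)| ≤ Σ|c_k|·r^k = O(r^5) as r → ∞. Polynomial growth is O(e^{r^ε}) for every ε > 0 (since r^5/e^{r^ε} → 0), so ρ ≤ ε for all ε > 0, i.e. ρ = 0. Every nonconstant polynomial has order 0.
Therefore ρ = 0.

Order ρ = 0.


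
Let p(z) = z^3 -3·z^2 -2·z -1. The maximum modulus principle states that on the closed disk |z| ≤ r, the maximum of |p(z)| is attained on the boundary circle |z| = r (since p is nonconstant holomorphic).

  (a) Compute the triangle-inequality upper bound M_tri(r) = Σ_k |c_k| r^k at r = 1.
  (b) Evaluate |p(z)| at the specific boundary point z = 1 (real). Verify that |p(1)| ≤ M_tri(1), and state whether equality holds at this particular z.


Coefficients: c_0 = -1, c_1 = -2, c_2 = -3, c_3 = 1. Radius r = 1.
Part (a). Triangle bound: M_tri(r) = Σ_k |c_k| r^k
  = |-1|·1^0 + |-2|·1^1 + |-3|·1^2 + |1|·1^3
  = 1 + 2 + 3 + 1 = 7.
This bounds M(r) := max_{|z|=r} |p(z)| from above; equality holds iff all terms c_k z^k can be made to align in phase at a single z on |z|=r.
Part (b). At z = 1 (real, on the circle |z| = r):
  p(1) = (-1)·1^0 + (-2)·1^1 + (-3)·1^2 + (1)·1^3 = -5.
  |p(1)| = 5.
Check: |p(1)| = 5 ≤ 7 = M_tri(1). ✓ Equality does not hold at z = 1 (the coefficients have mixed signs, so the terms do not all align in phase there).

M_tri(1) = 7; |p(1)| = 5; equality at z=1: no.


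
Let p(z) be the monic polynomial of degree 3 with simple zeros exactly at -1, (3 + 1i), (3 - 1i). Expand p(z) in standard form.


The polynomial is p(z) = ∏_{α ∈ S} (z − α), where S = {-1, (3 + 1i), (3 - 1i)}.
Expanding the product yields: p(z) = z^3 -5·z^2 + 4·z + 10.
Note conjugate pairs combine to real quadratics: (z − (3+1i))(z − (3−1i)) = z² − 6z + 10.
The resulting polynomial has degree 3 and real coefficients as required.

p(z) = z^3 -5·z^2 + 4·z + 10.


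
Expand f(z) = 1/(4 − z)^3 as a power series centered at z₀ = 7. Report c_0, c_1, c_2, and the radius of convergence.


Let w = z − z₀, so z = z₀ + w.
Then 4 − z = 4 − (z₀ + w) = (4 − z₀) − w = -3 − w.
f(z) = 1/(-3 − w)^3 = (1/(-3)^3) · (1 − w/(-3))^{−3}.
By the binomial series (1−u)^{−3} = Σ_{n≥0} C(n+2, 2) u^n for |u|<1, with u = w/(-3):
  c_n = C(n+2, 2) / (-3)^(n+3).
  c_0 = 1/(-3)^3 = -1/27.
  c_1 = 3/(-3)^4 = 1/27.
  c_2 = 6/(-3)^5 = -2/81.
The series is valid for |w/d| < 1, i.e. |z − z₀| < |d|.
Radius of convergence: R = |4 − z₀| = |-3| = 3 (distance from z₀ to the singularity z = 4).

c_0 = -1/27, c_1 = 1/27, c_2 = -2/81; R = 3.


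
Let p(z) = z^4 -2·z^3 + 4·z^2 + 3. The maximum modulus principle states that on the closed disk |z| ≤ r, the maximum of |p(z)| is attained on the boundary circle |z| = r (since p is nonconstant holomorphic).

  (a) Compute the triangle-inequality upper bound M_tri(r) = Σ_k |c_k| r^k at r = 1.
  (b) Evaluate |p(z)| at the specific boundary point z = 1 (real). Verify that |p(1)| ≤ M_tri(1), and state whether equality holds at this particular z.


Coefficients: c_0 = 3, c_1 = 0, c_2 = 4, c_3 = -2, c_4 = 1. Radius r = 1.
Part (a). Triangle bound: M_tri(r) = Σ_k |c_k| r^k
  = |3|·1^0 + |0|·1^1 + |4|·1^2 + |-2|·1^3 + |1|·1^4
  = 3 + 0 + 4 + 2 + 1 = 10.
This bounds M(r) := max_{|z|=r} |p(z)| from above; equality holds iff all terms c_k z^k can be made to align in phase at a single z on |z|=r.
Part (b). At z = 1 (real, on the circle |z| = r):
  p(1) = (3)·1^0 + (0)·1^1 + (4)·1^2 + (-2)·1^3 + (1)·1^4 = 6.
  |p(1)| = 6.
Check: |p(1)| = 6 ≤ 10 = M_tri(1). ✓ Equality does not hold at z = 1 (the coefficients have mixed signs, so the terms do not all align in phase there).

M_tri(1) = 10; |p(1)| = 6; equality at z=1: no.


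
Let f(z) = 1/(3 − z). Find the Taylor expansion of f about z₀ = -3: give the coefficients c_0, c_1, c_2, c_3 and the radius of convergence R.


Let w = z − z₀, so z = z₀ + w.
Then 3 − z = 3 − (z₀ + w) = (3 − z₀) − w = 6 − w.
f(z) = 1/(6 − w) = (1/(6)) · 1/(1 − w/(6)) = Σ_{n≥0} w^n / (6)^(n+1).
So c_n = 1/(6)^(n+1):
  c_0 = 1/(6)^1 = 1/6.
  c_1 = 1/(6)^2 = 1/36.
  c_2 = 1/(6)^3 = 1/216.
  c_3 = 1/(6)^4 = 1/1296.
The series is valid for |w/d| < 1, i.e. |z − z₀| < |d|.
Radius of convergence: R = |3 − z₀| = |6| = 6 (distance from z₀ to the singularity z = 3).

c_0 = 1/6, c_1 = 1/36, c_2 = 1/216, c_3 = 1/1296; R = 6.


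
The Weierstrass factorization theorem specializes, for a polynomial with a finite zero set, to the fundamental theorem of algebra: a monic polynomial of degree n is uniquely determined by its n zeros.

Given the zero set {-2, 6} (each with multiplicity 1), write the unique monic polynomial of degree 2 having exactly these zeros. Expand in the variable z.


The polynomial is p(z) = ∏_{α ∈ S} (z − α), where S = {-2, 6}.
Expanding the product yields: p(z) = z^2 -4·z -12.
The resulting polynomial has degree 2 and real coefficients as required.

p(z) = z^2 -4·z -12.


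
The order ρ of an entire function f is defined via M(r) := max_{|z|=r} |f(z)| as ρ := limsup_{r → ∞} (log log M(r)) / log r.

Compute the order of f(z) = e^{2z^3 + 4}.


|e^{2z^3 + 4}| = e^{Re(2·z^3) + 4} ≤ e^{2|z|^3 + 4} = e^{2r^3 + 4} on |z| = r, so ρ ≤ 3. Choosing z on |z|=r so that 2·z^3 is real positive (always possible by picking arg z appropriately) gives |f(z)| = e^{2r^3 + 4}, matching the bound. The additive constant 4 does not affect log log M(r) ~ 3·log r. Hence ρ = 3.
Therefore ρ = 3.

Order ρ = 3.


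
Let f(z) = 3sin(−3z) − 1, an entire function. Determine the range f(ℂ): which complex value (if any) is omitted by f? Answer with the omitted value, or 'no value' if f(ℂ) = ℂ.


Little Picard bounds the complement of f(ℂ) to at most one point.
sin is entire and surjective onto ℂ: for every w ∈ ℂ, sin(ζ) = w has a solution ζ ∈ ℂ (e.g., via the complex inverse arcsin). With ζ = −3z this gives z = ζ/(-3). Then 3·sin(−3z) takes every value in 3·ℂ = ℂ, and adding -1 is a bijection of ℂ. So f is surjective and omits no value. (Note: only on the real line is sin bounded by [−1, 1].)

Omitted value: no value.


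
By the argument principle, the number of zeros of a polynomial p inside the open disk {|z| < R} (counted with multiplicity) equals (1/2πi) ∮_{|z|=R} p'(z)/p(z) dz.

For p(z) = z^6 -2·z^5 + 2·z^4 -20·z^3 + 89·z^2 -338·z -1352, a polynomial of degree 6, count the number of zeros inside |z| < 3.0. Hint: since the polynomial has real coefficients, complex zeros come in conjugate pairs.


The zeros of p are: (-2 + 3i), (-2 - 3i), 4, (2 + 3i), (2 - 3i), -2.
Their magnitudes are: 3.606, 3.606, 4, 3.606, 3.606, 2.
Zeros with |z| < R = 3.0: -2.
Count = 1.
By the argument principle, (1/2πi) ∮_{|z|=R} p'(z)/p(z) dz equals exactly this count.

Number of zeros inside |z| < 3.0: 1.


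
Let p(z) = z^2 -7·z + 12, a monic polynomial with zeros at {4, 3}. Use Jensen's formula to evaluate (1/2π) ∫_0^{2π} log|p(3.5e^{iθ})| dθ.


Zeros: 3, 4; r = 3.5.
Inside |z| < r: 3. Outside (|z| ≥ r): 4.
p(0) = 12, so log|p(0)| = log(12) = 2.4849.
Apply Jensen: I(r) = log|p(0)| + Σ_k log(r/|z_k|), summed over zeros inside |z| < r.
  log(r/|z_k|) for z_k = 3: log(3.5/3) = 0.1542
  Outside zeros (4) contribute nothing to the Jensen sum.
Sum over inside zeros: 0.1542.
I(r) = log|p(0)| + (inside sum) = 2.4849 + 0.1542 = 2.6391.
Note: since some zeros are outside |z| ≤ r, the simplified n·log(r) form does NOT apply — only the inside zeros contribute.

I(r) ≈ 2.6391.


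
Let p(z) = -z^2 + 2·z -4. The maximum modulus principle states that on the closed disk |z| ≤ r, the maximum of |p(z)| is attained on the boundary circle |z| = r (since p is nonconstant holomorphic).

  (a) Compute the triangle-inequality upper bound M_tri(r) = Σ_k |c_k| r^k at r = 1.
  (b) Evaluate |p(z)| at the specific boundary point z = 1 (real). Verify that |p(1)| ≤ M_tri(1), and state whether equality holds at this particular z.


Coefficients: c_0 = -4, c_1 = 2, c_2 = -1. Radius r = 1.
Part (a). Triangle bound: M_tri(r) = Σ_k |c_k| r^k
  = |-4|·1^0 + |2|·1^1 + |-1|·1^2
  = 4 + 2 + 1 = 7.
This bounds M(r) := max_{|z|=r} |p(z)| from above; equality holds iff all terms c_k z^k can be made to align in phase at a single z on |z|=r.
Part (b). At z = 1 (real, on the circle |z| = r):
  p(1) = (-4)·1^0 + (2)·1^1 + (-1)·1^2 = -3.
  |p(1)| = 3.
Check: |p(1)| = 3 ≤ 7 = M_tri(1). ✓ Equality does not hold at z = 1 (the coefficients have mixed signs, so the terms do not all align in phase there).

M_tri(1) = 7; |p(1)| = 3; equality at z=1: no.


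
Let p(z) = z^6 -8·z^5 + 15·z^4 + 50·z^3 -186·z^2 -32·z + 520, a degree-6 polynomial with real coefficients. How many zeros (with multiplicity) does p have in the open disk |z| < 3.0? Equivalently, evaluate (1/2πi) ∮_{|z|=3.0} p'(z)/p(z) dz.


The zeros of p are: (3 + 1i), (3 - 1i), -2, -2, (3 + 2i), (3 - 2i).
Their magnitudes are: 3.162, 3.162, 2, 2, 3.606, 3.606.
Zeros with |z| < R = 3.0: -2, -2.
Count = 2.
By the argument principle, (1/2πi) ∮_{|z|=R} p'(z)/p(z) dz equals exactly this count.

Number of zeros inside |z| < 3.0: 2.


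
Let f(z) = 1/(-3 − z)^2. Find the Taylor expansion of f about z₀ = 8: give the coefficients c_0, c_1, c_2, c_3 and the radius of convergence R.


Let w = z − z₀, so z = z₀ + w.
Then -3 − z = -3 − (z₀ + w) = (-3 − z₀) − w = -11 − w.
f(z) = 1/(-11 − w)^2 = (1/(-11)^2) · (1 − w/(-11))^{−2}.
By the binomial series (1−u)^{−2} = Σ_{n≥0} C(n+1, 1) u^n for |u|<1, with u = w/(-11):
  c_n = C(n+1, 1) / (-11)^(n+2).
  c_0 = 1/(-11)^2 = 1/121.
  c_1 = 2/(-11)^3 = -2/1331.
  c_2 = 3/(-11)^4 = 3/14641.
  c_3 = 4/(-11)^5 = -4/161051.
The series is valid for |w/d| < 1, i.e. |z − z₀| < |d|.
Radius of convergence: R = |-3 − z₀| = |-11| = 11 (distance from z₀ to the singularity z = -3).

c_0 = 1/121, c_1 = -2/1331, c_2 = 3/14641, c_3 = -4/161051; R = 11.


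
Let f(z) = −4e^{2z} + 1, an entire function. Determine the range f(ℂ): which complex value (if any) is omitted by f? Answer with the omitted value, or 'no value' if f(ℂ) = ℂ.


Little Picard bounds the complement of f(ℂ) to at most one point.
e^{2z} is never zero on ℂ, so -4·e^{2z} takes every value in ℂ ∖ {0}. Adding 1 shifts the range to ℂ ∖ {1}. Thus f omits exactly the value 1.

Omitted value: 1.


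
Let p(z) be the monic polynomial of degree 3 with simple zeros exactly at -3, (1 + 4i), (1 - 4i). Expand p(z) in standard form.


The polynomial is p(z) = ∏_{α ∈ S} (z − α), where S = {-3, (1 + 4i), (1 - 4i)}.
Expanding the product yields: p(z) = z^3 + z^2 + 11·z + 51.
Note conjugate pairs combine to real quadratics: (z − (1+4i))(z − (1−4i)) = z² − 2z + 17.
The resulting polynomial has degree 3 and real coefficients as required.

p(z) = z^3 + z^2 + 11·z + 51.


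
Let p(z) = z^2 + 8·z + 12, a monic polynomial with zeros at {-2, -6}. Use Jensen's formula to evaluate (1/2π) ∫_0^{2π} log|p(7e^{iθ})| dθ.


Zeros: -6, -2; r = 7.
Inside |z| < r: -6, -2. Outside (|z| ≥ r): ∅.
p(0) = 12, so log|p(0)| = log(12) = 2.4849.
Apply Jensen: I(r) = log|p(0)| + Σ_k log(r/|z_k|), summed over zeros inside |z| < r.
  log(r/|z_k|) for z_k = -2: log(7/2) = 1.2528
  log(r/|z_k|) for z_k = -6: log(7/6) = 0.1542
Sum over inside zeros: 1.4069.
I(r) = log|p(0)| + (inside sum) = 2.4849 + 1.4069 = 3.8918.
Closed form (all zeros inside, monic): I(r) = n·log(r) = 2·log(7) = 3.8918. ✓

I(r) ≈ 3.8918.


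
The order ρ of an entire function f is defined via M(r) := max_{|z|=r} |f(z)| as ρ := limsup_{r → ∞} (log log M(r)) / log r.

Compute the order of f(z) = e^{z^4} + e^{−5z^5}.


Each summand is entire of order 4 and 5 respectively (as in the single-exponential case). The order of a sum is at most the max of the orders, so ρ ≤ 5. For the lower bound: on |z|=r choose arg z so that -5z^5 is real positive; then |e^{-5z^5}| = e^{5r^5} while |e^{1z^4}| ≤ e^{1r^4} = o(e^{5r^5}). So |f| ≥ e^{5r^5}(1 − o(1)) and ρ ≥ 5. Hence ρ = max(4, 5) = 5.
Therefore ρ = 5.

Order ρ = 5.


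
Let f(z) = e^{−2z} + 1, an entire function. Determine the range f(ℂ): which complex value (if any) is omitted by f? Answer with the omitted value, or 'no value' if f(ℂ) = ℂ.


Little Picard bounds the complement of f(ℂ) to at most one point.
e^{−2z} is never zero on ℂ, so 1·e^{−2z} takes every value in ℂ ∖ {0}. Adding 1 shifts the range to ℂ ∖ {1}. Thus f omits exactly the value 1.

Omitted value: 1.


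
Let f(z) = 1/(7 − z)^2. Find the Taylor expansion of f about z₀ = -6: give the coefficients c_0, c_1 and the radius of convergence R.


Let w = z − z₀, so z = z₀ + w.
Then 7 − z = 7 − (z₀ + w) = (7 − z₀) − w = 13 − w.
f(z) = 1/(13 − w)^2 = (1/(13)^2) · (1 − w/(13))^{−2}.
By the binomial series (1−u)^{−2} = Σ_{n≥0} C(n+1, 1) u^n for |u|<1, with u = w/(13):
  c_n = C(n+1, 1) / (13)^(n+2).
  c_0 = 1/(13)^2 = 1/169.
  c_1 = 2/(13)^3 = 2/2197.
The series is valid for |w/d| < 1, i.e. |z − z₀| < |d|.
Radius of convergence: R = |7 − z₀| = |13| = 13 (distance from z₀ to the singularity z = 7).

c_0 = 1/169, c_1 = 2/2197; R = 13.


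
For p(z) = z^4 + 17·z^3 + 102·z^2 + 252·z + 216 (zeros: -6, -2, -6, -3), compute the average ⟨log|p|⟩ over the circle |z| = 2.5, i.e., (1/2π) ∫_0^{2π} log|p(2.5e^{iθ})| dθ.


Zeros: -6, -6, -3, -2; r = 2.5.
Inside |z| < r: -2. Outside (|z| ≥ r): -6, -6, -3.
p(0) = 216, so log|p(0)| = log(216) = 5.3753.
Apply Jensen: I(r) = log|p(0)| + Σ_k log(r/|z_k|), summed over zeros inside |z| < r.
  log(r/|z_k|) for z_k = -2: log(2.5/2) = 0.2231
  Outside zeros (-6, -6, -3) contribute nothing to the Jensen sum.
Sum over inside zeros: 0.2231.
I(r) = log|p(0)| + (inside sum) = 5.3753 + 0.2231 = 5.5984.
Note: since some zeros are outside |z| ≤ r, the simplified n·log(r) form does NOT apply — only the inside zeros contribute.

I(r) ≈ 5.5984.


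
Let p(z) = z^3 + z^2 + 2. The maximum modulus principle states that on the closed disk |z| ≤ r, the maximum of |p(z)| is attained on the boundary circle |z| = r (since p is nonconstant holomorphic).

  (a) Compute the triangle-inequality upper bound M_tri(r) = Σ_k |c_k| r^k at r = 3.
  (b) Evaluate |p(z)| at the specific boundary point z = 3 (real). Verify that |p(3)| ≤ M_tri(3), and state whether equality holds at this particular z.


Coefficients: c_0 = 2, c_1 = 0, c_2 = 1, c_3 = 1. Radius r = 3.
Part (a). Triangle bound: M_tri(r) = Σ_k |c_k| r^k
  = |2|·3^0 + |0|·3^1 + |1|·3^2 + |1|·3^3
  = 2 + 0 + 9 + 27 = 38.
This bounds M(r) := max_{|z|=r} |p(z)| from above; equality holds iff all terms c_k z^k can be made to align in phase at a single z on |z|=r.
Part (b). At z = 3 (real, on the circle |z| = r):
  p(3) = (2)·3^0 + (0)·3^1 + (1)·3^2 + (1)·3^3 = 38.
  |p(3)| = 38.
Since all nonzero coefficients share the same sign, |p(3)| = 38 = M_tri(3); the triangle bound is attained at z = 3, so in fact M(r) = 38.

M_tri(3) = 38; |p(3)| = 38; equality at z=3: yes.


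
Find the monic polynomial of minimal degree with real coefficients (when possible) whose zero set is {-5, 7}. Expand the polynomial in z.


The polynomial is p(z) = ∏_{α ∈ S} (z − α), where S = {-5, 7}.
Expanding the product yields: p(z) = z^2 -2·z -35.
The resulting polynomial has degree 2 and real coefficients as required.

p(z) = z^2 -2·z -35.


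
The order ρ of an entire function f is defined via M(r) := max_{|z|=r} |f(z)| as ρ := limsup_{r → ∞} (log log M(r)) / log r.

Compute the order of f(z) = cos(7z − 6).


cos(w) is a linear combination of e^{iw} and e^{−iw} (or e^w, e^{−w} in the hyperbolic case), so |cos(w)| ≤ e^{|w|}. With w = 7z − 6, |w| ≤ 7|z| + 6 = 7r + 6 on |z| = r, giving M(r) ≤ e^{7r + 6}, so ρ ≤ 1. On a suitable ray (z = it for sin/cos; z = t for sinh/cosh, t real → ∞), |cos(7z − 6)| grows like e^{7|t|}/2, so ρ ≥ 1. Hence ρ = 1.
Therefore ρ = 1.

Order ρ = 1.


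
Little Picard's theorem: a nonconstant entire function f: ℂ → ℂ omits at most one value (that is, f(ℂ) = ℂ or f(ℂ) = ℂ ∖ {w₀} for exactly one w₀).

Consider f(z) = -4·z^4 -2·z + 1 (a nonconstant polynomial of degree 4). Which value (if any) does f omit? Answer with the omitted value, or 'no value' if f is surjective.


Little Picard bounds the complement of f(ℂ) to at most one point.
For every w ∈ ℂ, the equation p(z) − w = 0 is a nonconstant polynomial in z and hence has at least one root by the fundamental theorem of algebra. So p is surjective onto ℂ, omitting no value.

Omitted value: no value.


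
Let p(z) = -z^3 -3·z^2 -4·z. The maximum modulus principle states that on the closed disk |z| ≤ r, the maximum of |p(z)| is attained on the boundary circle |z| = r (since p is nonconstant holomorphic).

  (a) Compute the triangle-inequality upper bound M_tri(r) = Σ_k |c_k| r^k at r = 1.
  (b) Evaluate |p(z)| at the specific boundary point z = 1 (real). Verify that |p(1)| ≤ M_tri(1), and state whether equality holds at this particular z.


Coefficients: c_0 = 0, c_1 = -4, c_2 = -3, c_3 = -1. Radius r = 1.
Part (a). Triangle bound: M_tri(r) = Σ_k |c_k| r^k
  = |0|·1^0 + |-4|·1^1 + |-3|·1^2 + |-1|·1^3
  = 0 + 4 + 3 + 1 = 8.
This bounds M(r) := max_{|z|=r} |p(z)| from above; equality holds iff all terms c_k z^k can be made to align in phase at a single z on |z|=r.
Part (b). At z = 1 (real, on the circle |z| = r):
  p(1) = (0)·1^0 + (-4)·1^1 + (-3)·1^2 + (-1)·1^3 = -8.
  |p(1)| = 8.
Since all nonzero coefficients share the same sign, |p(1)| = 8 = M_tri(1); the triangle bound is attained at z = 1, so in fact M(r) = 8.

M_tri(1) = 8; |p(1)| = 8; equality at z=1: yes.


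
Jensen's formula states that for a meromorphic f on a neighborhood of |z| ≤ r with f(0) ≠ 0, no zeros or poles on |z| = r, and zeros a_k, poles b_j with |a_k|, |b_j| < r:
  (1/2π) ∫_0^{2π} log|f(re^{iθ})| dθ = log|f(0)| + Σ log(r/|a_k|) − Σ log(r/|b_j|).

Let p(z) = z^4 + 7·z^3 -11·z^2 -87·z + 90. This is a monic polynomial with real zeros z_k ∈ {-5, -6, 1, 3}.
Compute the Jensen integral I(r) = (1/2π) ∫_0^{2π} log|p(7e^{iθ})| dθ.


Zeros: -6, -5, 1, 3; r = 7.
Inside |z| < r: -6, -5, 1, 3. Outside (|z| ≥ r): ∅.
p(0) = 90, so log|p(0)| = log(90) = 4.4998.
Apply Jensen: I(r) = log|p(0)| + Σ_k log(r/|z_k|), summed over zeros inside |z| < r.
  log(r/|z_k|) for z_k = -5: log(7/5) = 0.3365
  log(r/|z_k|) for z_k = -6: log(7/6) = 0.1542
  log(r/|z_k|) for z_k = 1: log(7/1) = 1.9459
  log(r/|z_k|) for z_k = 3: log(7/3) = 0.8473
Sum over inside zeros: 3.2838.
I(r) = log|p(0)| + (inside sum) = 4.4998 + 3.2838 = 7.7836.
Closed form (all zeros inside, monic): I(r) = n·log(r) = 4·log(7) = 7.7836. ✓

I(r) ≈ 7.7836.


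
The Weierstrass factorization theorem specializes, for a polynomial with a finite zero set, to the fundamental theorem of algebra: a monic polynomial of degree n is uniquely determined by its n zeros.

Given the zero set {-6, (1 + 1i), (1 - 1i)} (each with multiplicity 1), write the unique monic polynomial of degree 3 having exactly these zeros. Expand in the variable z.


The polynomial is p(z) = ∏_{α ∈ S} (z − α), where S = {-6, (1 + 1i), (1 - 1i)}.
Expanding the product yields: p(z) = z^3 + 4·z^2 -10·z + 12.
Note conjugate pairs combine to real quadratics: (z − (1+1i))(z − (1−1i)) = z² − 2z + 2.
The resulting polynomial has degree 3 and real coefficients as required.

p(z) = z^3 + 4·z^2 -10·z + 12.


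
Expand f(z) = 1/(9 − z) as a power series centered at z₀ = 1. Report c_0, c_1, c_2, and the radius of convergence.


Let w = z − z₀, so z = z₀ + w.
Then 9 − z = 9 − (z₀ + w) = (9 − z₀) − w = 8 − w.
f(z) = 1/(8 − w) = (1/(8)) · 1/(1 − w/(8)) = Σ_{n≥0} w^n / (8)^(n+1).
So c_n = 1/(8)^(n+1):
  c_0 = 1/(8)^1 = 1/8.
  c_1 = 1/(8)^2 = 1/64.
  c_2 = 1/(8)^3 = 1/512.
The series is valid for |w/d| < 1, i.e. |z − z₀| < |d|.
Radius of convergence: R = |9 − z₀| = |8| = 8 (distance from z₀ to the singularity z = 9).

c_0 = 1/8, c_1 = 1/64, c_2 = 1/512; R = 8.
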